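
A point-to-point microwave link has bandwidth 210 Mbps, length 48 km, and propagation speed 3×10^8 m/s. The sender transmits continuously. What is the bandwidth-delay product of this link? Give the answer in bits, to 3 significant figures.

Propagation delay = 48000 / 300000000 = 0.00016 s.
BDP = R × t_prop = 210000000 × 0.00016 = 33600 bits.

33600 bits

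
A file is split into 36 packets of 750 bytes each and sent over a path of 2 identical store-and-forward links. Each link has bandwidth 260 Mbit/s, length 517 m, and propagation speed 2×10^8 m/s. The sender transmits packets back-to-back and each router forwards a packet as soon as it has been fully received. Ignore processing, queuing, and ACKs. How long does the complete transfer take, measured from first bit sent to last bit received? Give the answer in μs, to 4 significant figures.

Per-hop transmission t_tx = L/R = 6000/260000000 = 23.0769 μs.
Per-hop propagation t_prop = 517/200000000 = 2.585 μs.
Pipeline fill: first packet needs 2·t_tx to clear all hops; remaining 35 packets each add one t_tx.
Total = (2+36-1)·t_tx + 2·t_prop = 37·23.0769 + 2·2.585 = 859.0 μs.

859.0 μs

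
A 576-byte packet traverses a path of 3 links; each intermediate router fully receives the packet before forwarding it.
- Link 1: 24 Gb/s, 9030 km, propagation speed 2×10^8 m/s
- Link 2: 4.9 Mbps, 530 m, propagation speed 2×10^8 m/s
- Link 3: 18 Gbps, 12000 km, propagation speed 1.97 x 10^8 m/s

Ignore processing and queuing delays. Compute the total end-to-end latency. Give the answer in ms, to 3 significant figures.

107 ms

L = 576 × 8 = 4608 bits.
Transmission delays (L/R per hop): 0.000192, 0.940408, 0.000256 ms; sum = 0.940856 ms.
Propagation delays (d/s per hop): 45.15, 0.00265, 60.9137 ms; sum = 106.066 ms.
End-to-end = 107 ms.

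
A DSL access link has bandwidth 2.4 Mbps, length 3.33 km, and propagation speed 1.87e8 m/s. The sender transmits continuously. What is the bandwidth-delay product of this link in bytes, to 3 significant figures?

Propagation delay = 3330 / 187000000 = 1.78075e-05 s.
BDP = R × t_prop = 2400000 × 1.78075e-05 = 42.738 bits.
In bytes: 42.738/8 = 5.34 bytes.

5.34 bytes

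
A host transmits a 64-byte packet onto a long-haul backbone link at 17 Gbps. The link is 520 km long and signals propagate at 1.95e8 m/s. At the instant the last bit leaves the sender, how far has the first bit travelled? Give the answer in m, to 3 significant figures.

5.87 m

t_tx = L/R = 512/17000000000 = 3.01176e-08 s.
Distance = s × t_tx = 195000000 × 3.01176e-08 = 5.87 m.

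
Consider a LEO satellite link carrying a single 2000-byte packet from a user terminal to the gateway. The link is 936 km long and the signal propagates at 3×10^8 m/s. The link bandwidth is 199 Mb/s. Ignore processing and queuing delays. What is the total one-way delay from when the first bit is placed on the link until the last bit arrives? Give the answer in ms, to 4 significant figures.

3.200 ms

L = 2000 × 8 = 16000 bits.
Transmission delay = L/R = 16000 / 199000000 = 0.080402 ms.
Propagation delay = d/s = 936000 m / 300000000 m/s = 3.12 ms.
Total = 3.200 ms.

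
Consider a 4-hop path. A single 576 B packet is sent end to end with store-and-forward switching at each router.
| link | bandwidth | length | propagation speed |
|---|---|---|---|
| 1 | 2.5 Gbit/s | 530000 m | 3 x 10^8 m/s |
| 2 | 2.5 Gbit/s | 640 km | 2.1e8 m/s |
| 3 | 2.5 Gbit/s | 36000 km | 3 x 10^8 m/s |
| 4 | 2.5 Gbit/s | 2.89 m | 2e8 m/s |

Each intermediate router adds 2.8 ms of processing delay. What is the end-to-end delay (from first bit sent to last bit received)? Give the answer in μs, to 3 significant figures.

L = 576 × 8 = 4608 bits.
Transmission delay per hop = L/R = 4608/2500000000 = 1.8432 μs; 4 hops → 7.3728 μs.
Propagation delays (d/s per hop): 1766.67, 3047.62, 120000, 0.01445 μs; sum = 124814 μs.
Processing at 3 router(s): 3 × 2.8 ms = 8400 μs.
End-to-end = 133000 μs.

133000 μs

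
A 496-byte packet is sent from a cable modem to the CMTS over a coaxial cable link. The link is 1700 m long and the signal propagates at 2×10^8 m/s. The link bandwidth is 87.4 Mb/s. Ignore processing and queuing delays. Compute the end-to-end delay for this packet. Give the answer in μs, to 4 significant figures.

53.90 μs

L = 496 × 8 = 3968 bits.
Transmission delay = L/R = 3968 / 87400000 = 45.4005 μs.
Propagation delay = d/s = 1700 m / 200000000 m/s = 8.5 μs.
Total = 53.90 μs.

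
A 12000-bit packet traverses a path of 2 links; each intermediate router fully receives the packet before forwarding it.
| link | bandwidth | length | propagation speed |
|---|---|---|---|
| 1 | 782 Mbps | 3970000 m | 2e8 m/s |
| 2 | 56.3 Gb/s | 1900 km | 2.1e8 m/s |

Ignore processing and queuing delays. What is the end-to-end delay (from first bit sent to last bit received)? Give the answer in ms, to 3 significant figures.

Transmission delays (L/R per hop): 0.0153453, 0.000213144 ms; sum = 0.0155584 ms.
Propagation delays (d/s per hop): 19.85, 9.04762 ms; sum = 28.8976 ms.
End-to-end = 28.9 ms.

28.9 ms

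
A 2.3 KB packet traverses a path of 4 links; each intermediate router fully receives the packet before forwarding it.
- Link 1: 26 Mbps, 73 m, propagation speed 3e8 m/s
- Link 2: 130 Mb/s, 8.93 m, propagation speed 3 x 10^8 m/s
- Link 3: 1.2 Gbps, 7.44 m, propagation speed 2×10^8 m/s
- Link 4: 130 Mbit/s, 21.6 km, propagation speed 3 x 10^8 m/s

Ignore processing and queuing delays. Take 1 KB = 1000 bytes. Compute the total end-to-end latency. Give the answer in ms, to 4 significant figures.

1.078 ms

L = 18400 bits.
Transmission delays (L/R per hop): 0.707692, 0.141538, 0.0153333, 0.141538 ms; sum = 1.0061 ms.
Propagation delays (d/s per hop): 0.000243333, 2.97667e-05, 3.72e-05, 0.072 ms; sum = 0.0723103 ms.
End-to-end = 1.078 ms.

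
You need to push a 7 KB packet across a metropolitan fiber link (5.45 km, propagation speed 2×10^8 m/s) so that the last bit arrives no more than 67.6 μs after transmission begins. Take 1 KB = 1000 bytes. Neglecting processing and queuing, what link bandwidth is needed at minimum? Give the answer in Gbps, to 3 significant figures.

L = 56000 bits.
Propagation delay = 5450 / 200000000 = 27.25 μs.
Transmission budget = 67.6 − 27.25 = 40.35 μs.
R ≥ L / t_tx = 56000 bits / 4.035e-05 s = 1.39 Gbps.

1.39 Gbps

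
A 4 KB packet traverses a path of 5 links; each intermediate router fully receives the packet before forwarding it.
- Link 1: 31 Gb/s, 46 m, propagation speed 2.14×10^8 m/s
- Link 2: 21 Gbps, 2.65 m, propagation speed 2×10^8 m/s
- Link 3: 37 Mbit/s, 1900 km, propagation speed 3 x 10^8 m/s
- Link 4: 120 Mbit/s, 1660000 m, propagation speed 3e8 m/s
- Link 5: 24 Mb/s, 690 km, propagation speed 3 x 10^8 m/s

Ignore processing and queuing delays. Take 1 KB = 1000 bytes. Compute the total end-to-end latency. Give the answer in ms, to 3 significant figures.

16.6 ms

L = 32000 bits.
Transmission delays (L/R per hop): 0.00103226, 0.00152381, 0.864865, 0.266667, 1.33333 ms; sum = 2.46742 ms.
Propagation delays (d/s per hop): 0.000214953, 1.325e-05, 6.33333, 5.53333, 2.3 ms; sum = 14.1669 ms.
End-to-end = 16.6 ms.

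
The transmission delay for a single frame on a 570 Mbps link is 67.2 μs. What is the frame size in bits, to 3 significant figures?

38300 bits

L = R × t_tx = 570000000 b/s × 6.72e-05 s = 38304 bits.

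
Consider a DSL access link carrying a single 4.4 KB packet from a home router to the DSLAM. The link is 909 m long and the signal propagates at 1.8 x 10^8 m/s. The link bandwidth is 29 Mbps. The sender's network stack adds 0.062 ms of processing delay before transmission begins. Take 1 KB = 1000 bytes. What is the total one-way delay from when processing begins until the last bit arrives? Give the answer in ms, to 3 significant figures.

1.28 ms

L = 35200 bits.
Transmission delay = L/R = 35200 / 29000000 = 1.21379 ms.
Propagation delay = d/s = 909 m / 180000000 m/s = 0.00505 ms.
Plus processing delay 0.062 ms = 0.062 ms.
Total = 1.28 ms.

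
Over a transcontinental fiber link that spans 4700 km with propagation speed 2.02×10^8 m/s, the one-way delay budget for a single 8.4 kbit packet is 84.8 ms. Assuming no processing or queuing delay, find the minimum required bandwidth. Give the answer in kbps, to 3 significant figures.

Propagation delay = 4700000 / 202000000 = 23.2673 ms.
Transmission budget = 84.8 − 23.2673 = 61.5327 ms.
R ≥ L / t_tx = 8400 bits / 0.0615327 s = 137 kbps.

137 kbps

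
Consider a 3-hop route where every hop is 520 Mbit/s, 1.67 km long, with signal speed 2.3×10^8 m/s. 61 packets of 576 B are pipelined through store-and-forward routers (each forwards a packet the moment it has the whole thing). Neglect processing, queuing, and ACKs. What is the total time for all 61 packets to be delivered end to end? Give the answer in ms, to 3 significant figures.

Per-hop transmission t_tx = L/R = 4608/520000000 = 0.00886154 ms.
Per-hop propagation t_prop = 1670/2.3e+08 = 0.00726087 ms.
Pipeline fill: first packet needs 3·t_tx to clear all hops; remaining 60 packets each add one t_tx.
Total = (3+61-1)·t_tx + 3·t_prop = 63·0.00886154 + 3·0.00726087 = 0.580 ms.

0.580 ms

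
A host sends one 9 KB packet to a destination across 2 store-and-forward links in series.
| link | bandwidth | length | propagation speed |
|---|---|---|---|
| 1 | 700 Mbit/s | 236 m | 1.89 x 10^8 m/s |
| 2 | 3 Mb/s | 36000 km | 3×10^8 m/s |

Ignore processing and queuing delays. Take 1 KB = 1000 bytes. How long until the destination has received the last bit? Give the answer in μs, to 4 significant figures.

L = 72000 bits.
Transmission delays (L/R per hop): 102.857, 24000 μs; sum = 24102.9 μs.
Propagation delays (d/s per hop): 1.24868, 120000 μs; sum = 120001 μs.
End-to-end = 144100 μs.

144100 μs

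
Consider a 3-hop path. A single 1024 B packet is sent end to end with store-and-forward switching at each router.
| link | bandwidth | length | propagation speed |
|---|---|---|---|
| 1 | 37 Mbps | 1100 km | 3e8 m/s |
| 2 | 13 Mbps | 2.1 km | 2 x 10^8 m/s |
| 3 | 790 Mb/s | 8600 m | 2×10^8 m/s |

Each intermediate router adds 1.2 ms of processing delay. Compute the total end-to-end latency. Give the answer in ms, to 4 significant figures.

6.982 ms

L = 1024 × 8 = 8192 bits.
Transmission delays (L/R per hop): 0.221405, 0.630154, 0.0103696 ms; sum = 0.861929 ms.
Propagation delays (d/s per hop): 3.66667, 0.0105, 0.043 ms; sum = 3.72017 ms.
Processing at 2 router(s): 2 × 1.2 ms = 2.4 ms.
End-to-end = 6.982 ms.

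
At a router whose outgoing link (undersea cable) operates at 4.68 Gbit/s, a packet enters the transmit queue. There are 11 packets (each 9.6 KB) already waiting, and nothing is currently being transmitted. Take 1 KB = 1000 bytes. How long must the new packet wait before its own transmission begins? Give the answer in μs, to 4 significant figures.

Each queued packet: L/R = 76800/4680000000 = 16.4103 μs.
11 queued → 180.513 μs.
Queuing delay = 180.5 μs.

180.5 μs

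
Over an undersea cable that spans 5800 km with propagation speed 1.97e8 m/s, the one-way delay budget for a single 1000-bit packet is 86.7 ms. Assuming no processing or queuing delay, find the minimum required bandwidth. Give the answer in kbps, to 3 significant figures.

17.5 kbps

Propagation delay = 5800000 / 197000000 = 29.4416 ms.
Transmission budget = 86.7 − 29.4416 = 57.2584 ms.
R ≥ L / t_tx = 1000 bits / 0.0572584 s = 17.5 kbps.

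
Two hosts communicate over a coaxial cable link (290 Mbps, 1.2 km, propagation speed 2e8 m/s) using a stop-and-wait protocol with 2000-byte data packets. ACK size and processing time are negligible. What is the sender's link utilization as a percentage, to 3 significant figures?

82.1 %

t_tx = L/R = 16000/290000000 = 5.51724e-05 s.
t_prop = 1200/200000000 = 6e-06 s; RTT = 1.2e-05 s.
Cycle = t_tx + RTT = 6.71724e-05 s.
Utilization = t_tx / cycle = 5.51724e-05/6.71724e-05 = 82.1 %.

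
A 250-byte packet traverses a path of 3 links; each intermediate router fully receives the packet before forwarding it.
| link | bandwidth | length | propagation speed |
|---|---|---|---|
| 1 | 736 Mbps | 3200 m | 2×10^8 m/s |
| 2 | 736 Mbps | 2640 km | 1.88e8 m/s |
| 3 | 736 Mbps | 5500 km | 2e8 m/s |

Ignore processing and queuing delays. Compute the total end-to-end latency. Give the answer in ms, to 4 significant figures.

41.57 ms

L = 250 × 8 = 2000 bits.
Transmission delay per hop = L/R = 2000/736000000 = 0.00271739 ms; 3 hops → 0.00815217 ms.
Propagation delays (d/s per hop): 0.016, 14.0426, 27.5 ms; sum = 41.5586 ms.
End-to-end = 41.57 ms.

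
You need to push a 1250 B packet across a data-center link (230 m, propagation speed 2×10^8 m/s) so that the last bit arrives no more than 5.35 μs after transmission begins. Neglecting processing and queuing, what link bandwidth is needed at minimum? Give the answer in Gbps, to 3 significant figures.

L = 10000 bits.
Propagation delay = 230 / 200000000 = 1.15 μs.
Transmission budget = 5.35 − 1.15 = 4.2 μs.
R ≥ L / t_tx = 10000 bits / 4.2e-06 s = 2.38 Gbps.

2.38 Gbps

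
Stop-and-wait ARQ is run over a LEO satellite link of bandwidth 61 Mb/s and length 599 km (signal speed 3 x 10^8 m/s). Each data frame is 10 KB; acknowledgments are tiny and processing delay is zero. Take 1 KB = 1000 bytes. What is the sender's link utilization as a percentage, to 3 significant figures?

24.7 %

t_tx = L/R = 80000/61000000 = 0.00131148 s.
t_prop = 599000/300000000 = 0.00199667 s; RTT = 0.00399333 s.
Cycle = t_tx + RTT = 0.00530481 s.
Utilization = t_tx / cycle = 0.00131148/0.00530481 = 24.7 %.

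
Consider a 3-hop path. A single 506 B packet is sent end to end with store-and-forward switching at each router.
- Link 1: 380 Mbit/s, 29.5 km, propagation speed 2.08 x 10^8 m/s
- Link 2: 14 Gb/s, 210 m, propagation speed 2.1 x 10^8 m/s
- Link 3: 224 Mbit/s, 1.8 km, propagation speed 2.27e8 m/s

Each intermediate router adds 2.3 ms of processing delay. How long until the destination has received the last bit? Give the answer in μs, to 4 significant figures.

4780 μs

L = 506 × 8 = 4048 bits.
Transmission delays (L/R per hop): 10.6526, 0.289143, 18.0714 μs; sum = 29.0132 μs.
Propagation delays (d/s per hop): 141.827, 1, 7.92952 μs; sum = 150.756 μs.
Processing at 2 router(s): 2 × 2.3 ms = 4600 μs.
End-to-end = 4780 μs.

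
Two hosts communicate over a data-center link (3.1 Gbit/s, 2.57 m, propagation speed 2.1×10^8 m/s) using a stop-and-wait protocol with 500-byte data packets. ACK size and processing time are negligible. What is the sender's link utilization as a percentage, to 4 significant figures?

t_tx = L/R = 4000/3100000000 = 1.29032e-06 s.
t_prop = 2.57/210000000 = 1.22381e-08 s; RTT = 2.44762e-08 s.
Cycle = t_tx + RTT = 1.3148e-06 s.
Utilization = t_tx / cycle = 1.29032e-06/1.3148e-06 = 98.14 %.

98.14 %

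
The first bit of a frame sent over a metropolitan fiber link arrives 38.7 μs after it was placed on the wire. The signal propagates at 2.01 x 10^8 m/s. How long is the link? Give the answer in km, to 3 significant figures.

d = s × t_prop = 2.01e+08 × 3.87e-05 = 7.78 km.

7.78 km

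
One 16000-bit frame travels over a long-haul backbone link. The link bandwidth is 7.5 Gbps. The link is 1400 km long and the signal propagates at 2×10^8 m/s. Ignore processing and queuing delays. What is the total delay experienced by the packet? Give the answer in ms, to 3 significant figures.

7.00 ms

Transmission delay = L/R = 16000 / 7500000000 = 0.00213333 ms.
Propagation delay = d/s = 1400000 m / 200000000 m/s = 7 ms.
Total = 7.00 ms.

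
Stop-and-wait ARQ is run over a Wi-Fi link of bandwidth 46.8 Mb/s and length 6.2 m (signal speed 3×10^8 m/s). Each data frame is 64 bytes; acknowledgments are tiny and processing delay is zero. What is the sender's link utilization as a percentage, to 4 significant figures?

99.62 %

t_tx = L/R = 512/46800000 = 1.09402e-05 s.
t_prop = 6.2/300000000 = 2.06667e-08 s; RTT = 4.13333e-08 s.
Cycle = t_tx + RTT = 1.09815e-05 s.
Utilization = t_tx / cycle = 1.09402e-05/1.09815e-05 = 99.62 %.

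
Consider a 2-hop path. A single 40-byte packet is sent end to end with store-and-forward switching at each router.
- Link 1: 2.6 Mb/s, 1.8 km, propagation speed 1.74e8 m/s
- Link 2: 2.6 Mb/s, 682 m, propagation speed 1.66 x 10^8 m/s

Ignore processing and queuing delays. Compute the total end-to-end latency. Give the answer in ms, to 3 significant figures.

L = 40 × 8 = 320 bits.
Transmission delay per hop = L/R = 320/2600000 = 0.123077 ms; 2 hops → 0.246154 ms.
Propagation delays (d/s per hop): 0.0103448, 0.00410843 ms; sum = 0.0144533 ms.
End-to-end = 0.261 ms.

0.261 ms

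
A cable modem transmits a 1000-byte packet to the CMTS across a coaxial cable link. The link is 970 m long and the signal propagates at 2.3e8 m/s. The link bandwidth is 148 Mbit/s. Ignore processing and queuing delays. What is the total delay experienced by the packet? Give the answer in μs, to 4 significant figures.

L = 1000 × 8 = 8000 bits.
Transmission delay = L/R = 8000 / 148000000 = 54.0541 μs.
Propagation delay = d/s = 970 m / 2.3e+08 m/s = 4.21739 μs.
Total = 58.27 μs.

58.27 μs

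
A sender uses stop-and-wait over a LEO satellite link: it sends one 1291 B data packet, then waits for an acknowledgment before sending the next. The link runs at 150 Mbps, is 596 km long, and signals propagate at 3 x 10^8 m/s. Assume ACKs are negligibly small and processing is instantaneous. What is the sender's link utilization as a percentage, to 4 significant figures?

1.703 %

t_tx = L/R = 10328/150000000 = 6.88533e-05 s.
t_prop = 596000/300000000 = 0.00198667 s; RTT = 0.00397333 s.
Cycle = t_tx + RTT = 0.00404219 s.
Utilization = t_tx / cycle = 6.88533e-05/0.00404219 = 1.703 %.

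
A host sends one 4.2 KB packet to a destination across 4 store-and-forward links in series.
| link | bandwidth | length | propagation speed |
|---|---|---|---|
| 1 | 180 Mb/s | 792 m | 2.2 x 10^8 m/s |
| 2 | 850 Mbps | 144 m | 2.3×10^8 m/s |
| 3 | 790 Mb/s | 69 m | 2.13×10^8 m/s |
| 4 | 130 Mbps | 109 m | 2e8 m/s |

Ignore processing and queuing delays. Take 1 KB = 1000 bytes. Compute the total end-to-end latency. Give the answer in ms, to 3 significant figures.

0.532 ms

L = 33600 bits.
Transmission delays (L/R per hop): 0.186667, 0.0395294, 0.0425316, 0.258462 ms; sum = 0.527189 ms.
Propagation delays (d/s per hop): 0.0036, 0.000626087, 0.000323944, 0.000545 ms; sum = 0.00509503 ms.
End-to-end = 0.532 ms.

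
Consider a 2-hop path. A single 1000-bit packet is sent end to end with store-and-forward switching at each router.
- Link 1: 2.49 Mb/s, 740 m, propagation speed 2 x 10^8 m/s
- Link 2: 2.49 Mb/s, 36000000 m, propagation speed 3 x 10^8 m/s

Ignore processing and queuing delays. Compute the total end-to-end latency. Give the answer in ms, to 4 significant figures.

Transmission delay per hop = L/R = 1000/2490000 = 0.401606 ms; 2 hops → 0.803213 ms.
Propagation delays (d/s per hop): 0.0037, 120 ms; sum = 120.004 ms.
End-to-end = 120.8 ms.

120.8 ms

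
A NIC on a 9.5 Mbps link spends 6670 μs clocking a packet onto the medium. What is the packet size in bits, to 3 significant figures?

63400 bits

L = R × t_tx = 9500000 b/s × 0.00667 s = 63365 bits.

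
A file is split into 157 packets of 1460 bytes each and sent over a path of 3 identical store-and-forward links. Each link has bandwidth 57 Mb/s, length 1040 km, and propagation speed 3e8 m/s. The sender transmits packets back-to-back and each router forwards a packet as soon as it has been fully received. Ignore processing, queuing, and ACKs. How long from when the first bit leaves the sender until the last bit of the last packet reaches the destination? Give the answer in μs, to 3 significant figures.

43000 μs

Per-hop transmission t_tx = L/R = 11680/57000000 = 204.912 μs.
Per-hop propagation t_prop = 1040000/300000000 = 3466.67 μs.
Pipeline fill: first packet needs 3·t_tx to clear all hops; remaining 156 packets each add one t_tx.
Total = (3+157-1)·t_tx + 3·t_prop = 159·204.912 + 3·3466.67 = 43000 μs.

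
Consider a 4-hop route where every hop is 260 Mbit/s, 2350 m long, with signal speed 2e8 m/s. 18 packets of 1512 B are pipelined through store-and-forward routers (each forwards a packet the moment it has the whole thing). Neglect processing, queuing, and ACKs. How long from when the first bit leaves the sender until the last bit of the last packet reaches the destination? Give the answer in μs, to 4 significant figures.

Per-hop transmission t_tx = L/R = 12096/260000000 = 46.5231 μs.
Per-hop propagation t_prop = 2350/200000000 = 11.75 μs.
Pipeline fill: first packet needs 4·t_tx to clear all hops; remaining 17 packets each add one t_tx.
Total = (4+18-1)·t_tx + 4·t_prop = 21·46.5231 + 4·11.75 = 1024 μs.

1024 μs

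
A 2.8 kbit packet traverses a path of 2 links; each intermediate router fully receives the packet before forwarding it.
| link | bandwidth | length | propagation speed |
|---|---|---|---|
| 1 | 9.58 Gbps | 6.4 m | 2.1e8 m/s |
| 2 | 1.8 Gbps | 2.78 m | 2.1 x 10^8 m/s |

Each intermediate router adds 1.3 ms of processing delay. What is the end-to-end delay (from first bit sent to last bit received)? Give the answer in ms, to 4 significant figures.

1.302 ms

L = 2800 bits.
Transmission delays (L/R per hop): 0.000292276, 0.00155556 ms; sum = 0.00184783 ms.
Propagation delays (d/s per hop): 3.04762e-05, 1.32381e-05 ms; sum = 4.37143e-05 ms.
Processing at 1 router(s): 1 × 1.3 ms = 1.3 ms.
End-to-end = 1.302 ms.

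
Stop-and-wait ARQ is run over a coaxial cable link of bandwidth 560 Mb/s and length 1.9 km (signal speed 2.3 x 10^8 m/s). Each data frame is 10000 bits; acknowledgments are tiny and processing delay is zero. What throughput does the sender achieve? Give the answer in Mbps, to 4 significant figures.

t_tx = L/R = 10000/560000000 = 1.78571e-05 s.
t_prop = 1900/2.3e+08 = 8.26087e-06 s; RTT = 1.65217e-05 s.
Cycle = t_tx + RTT = 3.43789e-05 s.
Throughput = L / cycle = 10000 / 3.43789e-05 = 290.9 Mbps.

290.9 Mbps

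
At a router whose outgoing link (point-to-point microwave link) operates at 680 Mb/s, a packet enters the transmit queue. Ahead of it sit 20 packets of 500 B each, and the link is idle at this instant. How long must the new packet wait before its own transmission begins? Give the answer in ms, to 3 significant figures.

0.118 ms

Each queued packet: L/R = 4000/680000000 = 0.00588235 ms.
20 queued → 0.117647 ms.
Queuing delay = 0.118 ms.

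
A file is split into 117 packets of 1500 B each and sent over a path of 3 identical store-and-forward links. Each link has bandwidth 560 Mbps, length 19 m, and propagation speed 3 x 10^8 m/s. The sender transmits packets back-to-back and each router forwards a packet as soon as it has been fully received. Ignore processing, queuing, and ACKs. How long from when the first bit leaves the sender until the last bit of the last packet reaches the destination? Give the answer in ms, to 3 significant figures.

2.55 ms

Per-hop transmission t_tx = L/R = 12000/560000000 = 0.0214286 ms.
Per-hop propagation t_prop = 19/300000000 = 6.33333e-05 ms.
Pipeline fill: first packet needs 3·t_tx to clear all hops; remaining 116 packets each add one t_tx.
Total = (3+117-1)·t_tx + 3·t_prop = 119·0.0214286 + 3·6.33333e-05 = 2.55 ms.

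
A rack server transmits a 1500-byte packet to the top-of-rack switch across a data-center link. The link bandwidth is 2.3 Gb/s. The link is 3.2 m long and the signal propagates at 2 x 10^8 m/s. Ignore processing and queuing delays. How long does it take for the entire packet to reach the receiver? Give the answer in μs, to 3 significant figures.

5.23 μs

L = 1500 × 8 = 12000 bits.
Transmission delay = L/R = 12000 / 2300000000 = 5.21739 μs.
Propagation delay = d/s = 3.2 m / 200000000 m/s = 0.016 μs.
Total = 5.23 μs.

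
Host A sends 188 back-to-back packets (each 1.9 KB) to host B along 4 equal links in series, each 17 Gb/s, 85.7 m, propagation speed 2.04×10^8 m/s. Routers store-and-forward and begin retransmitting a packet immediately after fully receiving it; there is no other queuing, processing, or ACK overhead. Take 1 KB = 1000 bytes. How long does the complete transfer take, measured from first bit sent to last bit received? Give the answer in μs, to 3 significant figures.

172 μs

Per-hop transmission t_tx = L/R = 15200/17000000000 = 0.894118 μs.
Per-hop propagation t_prop = 85.7/204000000 = 0.420098 μs.
Pipeline fill: first packet needs 4·t_tx to clear all hops; remaining 187 packets each add one t_tx.
Total = (4+188-1)·t_tx + 4·t_prop = 191·0.894118 + 4·0.420098 = 172 μs.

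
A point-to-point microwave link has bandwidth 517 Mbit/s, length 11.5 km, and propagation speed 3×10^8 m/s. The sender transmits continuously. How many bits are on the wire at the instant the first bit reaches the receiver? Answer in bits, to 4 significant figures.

19820 bits

Propagation delay = 11500 / 300000000 = 3.83333e-05 s.
BDP = R × t_prop = 517000000 × 3.83333e-05 = 19818.3 bits.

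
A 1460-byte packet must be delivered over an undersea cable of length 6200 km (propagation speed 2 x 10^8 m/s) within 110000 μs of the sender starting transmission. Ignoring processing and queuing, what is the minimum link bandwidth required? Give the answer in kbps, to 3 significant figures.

L = 11680 bits.
Propagation delay = 6200000 / 200000000 = 31000 μs.
Transmission budget = 110000 − 31000 = 79000 μs.
R ≥ L / t_tx = 11680 bits / 0.079 s = 148 kbps.

148 kbps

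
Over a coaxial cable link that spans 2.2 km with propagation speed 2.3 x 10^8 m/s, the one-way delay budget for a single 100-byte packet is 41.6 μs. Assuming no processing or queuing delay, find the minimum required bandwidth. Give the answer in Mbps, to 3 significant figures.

25.0 Mbps

L = 800 bits.
Propagation delay = 2200 / 2.3e+08 = 9.56522 μs.
Transmission budget = 41.6 − 9.56522 = 32.0348 μs.
R ≥ L / t_tx = 800 bits / 3.20348e-05 s = 25.0 Mbps.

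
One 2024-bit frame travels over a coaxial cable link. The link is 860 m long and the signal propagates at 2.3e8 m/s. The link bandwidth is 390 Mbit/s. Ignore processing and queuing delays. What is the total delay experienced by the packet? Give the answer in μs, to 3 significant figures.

8.93 μs

Transmission delay = L/R = 2024 / 390000000 = 5.18974 μs.
Propagation delay = d/s = 860 m / 2.3e+08 m/s = 3.73913 μs.
Total = 8.93 μs.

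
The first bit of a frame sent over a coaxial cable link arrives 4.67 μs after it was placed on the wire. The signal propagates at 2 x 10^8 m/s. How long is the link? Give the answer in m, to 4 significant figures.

d = s × t_prop = 200000000 × 4.67e-06 = 934.0 m.

934.0 m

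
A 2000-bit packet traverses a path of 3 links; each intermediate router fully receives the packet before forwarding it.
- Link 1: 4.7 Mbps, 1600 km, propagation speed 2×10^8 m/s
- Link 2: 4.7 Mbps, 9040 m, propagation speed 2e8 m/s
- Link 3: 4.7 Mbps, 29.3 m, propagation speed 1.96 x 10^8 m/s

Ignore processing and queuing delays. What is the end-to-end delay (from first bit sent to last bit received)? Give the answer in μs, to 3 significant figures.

9320 μs

Transmission delay per hop = L/R = 2000/4700000 = 425.532 μs; 3 hops → 1276.6 μs.
Propagation delays (d/s per hop): 8000, 45.2, 0.14949 μs; sum = 8045.35 μs.
End-to-end = 9320 μs.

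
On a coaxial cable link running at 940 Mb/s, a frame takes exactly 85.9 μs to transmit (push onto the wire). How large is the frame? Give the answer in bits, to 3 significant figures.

80700 bits

L = R × t_tx = 940000000 b/s × 8.59e-05 s = 80746 bits.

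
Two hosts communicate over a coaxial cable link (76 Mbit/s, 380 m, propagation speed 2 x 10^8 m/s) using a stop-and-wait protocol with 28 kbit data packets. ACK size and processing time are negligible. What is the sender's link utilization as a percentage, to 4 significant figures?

t_tx = L/R = 28000/76000000 = 0.000368421 s.
t_prop = 380/200000000 = 1.9e-06 s; RTT = 3.8e-06 s.
Cycle = t_tx + RTT = 0.000372221 s.
Utilization = t_tx / cycle = 0.000368421/0.000372221 = 98.98 %.

98.98 %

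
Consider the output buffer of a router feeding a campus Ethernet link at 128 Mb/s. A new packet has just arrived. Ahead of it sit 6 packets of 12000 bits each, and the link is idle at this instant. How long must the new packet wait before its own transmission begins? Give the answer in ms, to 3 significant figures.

Each queued packet: L/R = 12000/128000000 = 0.09375 ms.
6 queued → 0.5625 ms.
Queuing delay = 0.563 ms.

0.563 ms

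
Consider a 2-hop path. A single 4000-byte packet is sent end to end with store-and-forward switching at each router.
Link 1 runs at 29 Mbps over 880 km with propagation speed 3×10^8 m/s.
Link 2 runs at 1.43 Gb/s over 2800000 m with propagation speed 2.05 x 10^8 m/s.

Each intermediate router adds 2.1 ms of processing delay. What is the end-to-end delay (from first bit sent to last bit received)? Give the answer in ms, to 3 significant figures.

19.8 ms

L = 4000 × 8 = 32000 bits.
Transmission delays (L/R per hop): 1.10345, 0.0223776 ms; sum = 1.12583 ms.
Propagation delays (d/s per hop): 2.93333, 13.6585 ms; sum = 16.5919 ms.
Processing at 1 router(s): 1 × 2.1 ms = 2.1 ms.
End-to-end = 19.8 ms.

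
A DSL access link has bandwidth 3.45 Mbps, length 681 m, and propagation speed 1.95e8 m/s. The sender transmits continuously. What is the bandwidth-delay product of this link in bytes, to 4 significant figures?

1.506 bytes

Propagation delay = 681 / 195000000 = 3.49231e-06 s.
BDP = R × t_prop = 3450000 × 3.49231e-06 = 12.0485 bits.
In bytes: 12.0485/8 = 1.506 bytes.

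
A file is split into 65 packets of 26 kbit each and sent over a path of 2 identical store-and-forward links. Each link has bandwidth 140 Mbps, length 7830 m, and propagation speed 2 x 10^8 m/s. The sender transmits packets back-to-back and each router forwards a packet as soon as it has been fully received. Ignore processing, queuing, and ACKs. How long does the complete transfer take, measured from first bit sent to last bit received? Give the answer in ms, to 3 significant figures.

Per-hop transmission t_tx = L/R = 26000/140000000 = 0.185714 ms.
Per-hop propagation t_prop = 7830/200000000 = 0.03915 ms.
Pipeline fill: first packet needs 2·t_tx to clear all hops; remaining 64 packets each add one t_tx.
Total = (2+65-1)·t_tx + 2·t_prop = 66·0.185714 + 2·0.03915 = 12.3 ms.

12.3 ms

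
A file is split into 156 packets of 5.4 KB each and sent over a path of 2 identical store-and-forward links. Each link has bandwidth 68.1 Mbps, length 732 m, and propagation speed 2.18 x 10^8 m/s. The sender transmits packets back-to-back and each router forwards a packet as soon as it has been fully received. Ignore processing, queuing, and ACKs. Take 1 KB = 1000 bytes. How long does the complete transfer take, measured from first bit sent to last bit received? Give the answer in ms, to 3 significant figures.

Per-hop transmission t_tx = L/R = 43200/68100000 = 0.634361 ms.
Per-hop propagation t_prop = 732/2.18e+08 = 0.0033578 ms.
Pipeline fill: first packet needs 2·t_tx to clear all hops; remaining 155 packets each add one t_tx.
Total = (2+156-1)·t_tx + 2·t_prop = 157·0.634361 + 2·0.0033578 = 99.6 ms.

99.6 ms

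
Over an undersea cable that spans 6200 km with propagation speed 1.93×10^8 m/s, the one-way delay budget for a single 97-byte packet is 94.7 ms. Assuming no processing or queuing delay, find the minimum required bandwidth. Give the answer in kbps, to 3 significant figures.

L = 776 bits.
Propagation delay = 6200000 / 193000000 = 32.1244 ms.
Transmission budget = 94.7 − 32.1244 = 62.5756 ms.
R ≥ L / t_tx = 776 bits / 0.0625756 s = 12.4 kbps.

12.4 kbps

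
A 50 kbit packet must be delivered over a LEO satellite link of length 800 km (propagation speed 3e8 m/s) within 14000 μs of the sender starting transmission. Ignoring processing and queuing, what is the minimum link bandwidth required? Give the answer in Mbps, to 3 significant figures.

Propagation delay = 800000 / 300000000 = 2666.67 μs.
Transmission budget = 14000 − 2666.67 = 11333.3 μs.
R ≥ L / t_tx = 50000 bits / 0.0113333 s = 4.41 Mbps.

4.41 Mbps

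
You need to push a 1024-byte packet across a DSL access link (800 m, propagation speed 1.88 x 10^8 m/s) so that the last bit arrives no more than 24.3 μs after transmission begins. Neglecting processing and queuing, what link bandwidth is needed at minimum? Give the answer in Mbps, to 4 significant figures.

L = 8192 bits.
Propagation delay = 800 / 188000000 = 4.25532 μs.
Transmission budget = 24.3 − 4.25532 = 20.0447 μs.
R ≥ L / t_tx = 8192 bits / 2.00447e-05 s = 408.7 Mbps.

408.7 Mbps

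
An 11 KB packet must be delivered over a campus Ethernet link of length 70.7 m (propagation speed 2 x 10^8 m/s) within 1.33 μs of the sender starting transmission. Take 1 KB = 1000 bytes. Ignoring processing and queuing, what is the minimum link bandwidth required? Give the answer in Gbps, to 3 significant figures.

90.1 Gbps

L = 88000 bits.
Propagation delay = 70.7 / 200000000 = 0.3535 μs.
Transmission budget = 1.33 − 0.3535 = 0.9765 μs.
R ≥ L / t_tx = 88000 bits / 9.765e-07 s = 90.1 Gbps.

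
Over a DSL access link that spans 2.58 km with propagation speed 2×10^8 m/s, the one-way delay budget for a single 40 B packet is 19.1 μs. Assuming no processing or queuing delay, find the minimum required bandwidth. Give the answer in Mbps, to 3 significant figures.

51.6 Mbps

L = 320 bits.
Propagation delay = 2580 / 200000000 = 12.9 μs.
Transmission budget = 19.1 − 12.9 = 6.2 μs.
R ≥ L / t_tx = 320 bits / 6.2e-06 s = 51.6 Mbps.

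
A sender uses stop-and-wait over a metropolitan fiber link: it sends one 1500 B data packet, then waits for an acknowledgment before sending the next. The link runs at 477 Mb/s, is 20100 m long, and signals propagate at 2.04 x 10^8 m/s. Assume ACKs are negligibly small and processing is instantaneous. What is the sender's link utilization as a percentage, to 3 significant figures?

11.3 %

t_tx = L/R = 12000/477000000 = 2.51572e-05 s.
t_prop = 20100/204000000 = 9.85294e-05 s; RTT = 0.000197059 s.
Cycle = t_tx + RTT = 0.000222216 s.
Utilization = t_tx / cycle = 2.51572e-05/0.000222216 = 11.3 %.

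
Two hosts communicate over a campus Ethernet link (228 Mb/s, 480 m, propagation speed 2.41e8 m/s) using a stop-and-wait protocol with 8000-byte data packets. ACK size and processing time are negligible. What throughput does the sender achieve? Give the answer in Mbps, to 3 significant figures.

225 Mbps

t_tx = L/R = 64000/228000000 = 0.000280702 s.
t_prop = 480/241000000 = 1.9917e-06 s; RTT = 3.9834e-06 s.
Cycle = t_tx + RTT = 0.000284685 s.
Throughput = L / cycle = 64000 / 0.000284685 = 225 Mbps.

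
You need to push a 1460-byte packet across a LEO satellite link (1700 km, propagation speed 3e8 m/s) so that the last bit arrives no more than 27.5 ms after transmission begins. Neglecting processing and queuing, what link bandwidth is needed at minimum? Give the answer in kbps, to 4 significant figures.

L = 11680 bits.
Propagation delay = 1700000 / 300000000 = 5.66667 ms.
Transmission budget = 27.5 − 5.66667 = 21.8333 ms.
R ≥ L / t_tx = 11680 bits / 0.0218333 s = 535.0 kbps.

535.0 kbps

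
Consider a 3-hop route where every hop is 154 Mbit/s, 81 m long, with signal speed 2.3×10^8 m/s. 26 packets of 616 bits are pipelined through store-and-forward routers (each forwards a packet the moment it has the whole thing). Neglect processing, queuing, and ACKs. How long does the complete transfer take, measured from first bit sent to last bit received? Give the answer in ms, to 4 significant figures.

0.1131 ms

Per-hop transmission t_tx = L/R = 616/154000000 = 0.004 ms.
Per-hop propagation t_prop = 81/2.3e+08 = 0.000352174 ms.
Pipeline fill: first packet needs 3·t_tx to clear all hops; remaining 25 packets each add one t_tx.
Total = (3+26-1)·t_tx + 3·t_prop = 28·0.004 + 3·0.000352174 = 0.1131 ms.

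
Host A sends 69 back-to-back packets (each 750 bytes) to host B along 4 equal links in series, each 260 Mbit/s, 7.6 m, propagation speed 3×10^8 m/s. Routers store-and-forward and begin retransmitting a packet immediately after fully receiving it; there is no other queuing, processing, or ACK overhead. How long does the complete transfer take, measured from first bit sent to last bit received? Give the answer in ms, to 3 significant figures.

Per-hop transmission t_tx = L/R = 6000/260000000 = 0.0230769 ms.
Per-hop propagation t_prop = 7.6/300000000 = 2.53333e-05 ms.
Pipeline fill: first packet needs 4·t_tx to clear all hops; remaining 68 packets each add one t_tx.
Total = (4+69-1)·t_tx + 4·t_prop = 72·0.0230769 + 4·2.53333e-05 = 1.66 ms.

1.66 ms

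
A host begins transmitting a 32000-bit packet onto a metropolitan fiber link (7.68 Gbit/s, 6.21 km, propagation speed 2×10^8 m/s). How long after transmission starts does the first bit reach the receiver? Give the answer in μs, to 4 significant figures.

31.05 μs

First bit experiences only propagation delay: d/s = 6210/200000000 = 31.05 μs.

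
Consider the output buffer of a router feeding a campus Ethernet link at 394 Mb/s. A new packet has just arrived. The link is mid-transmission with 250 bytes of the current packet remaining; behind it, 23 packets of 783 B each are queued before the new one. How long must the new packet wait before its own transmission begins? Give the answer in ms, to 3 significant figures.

0.371 ms

Each queued packet: L/R = 6264/394000000 = 0.0158985 ms.
23 queued → 0.365665 ms.
Plus remaining 2000 bits of current packet: 0.00507614 ms.
Queuing delay = 0.371 ms.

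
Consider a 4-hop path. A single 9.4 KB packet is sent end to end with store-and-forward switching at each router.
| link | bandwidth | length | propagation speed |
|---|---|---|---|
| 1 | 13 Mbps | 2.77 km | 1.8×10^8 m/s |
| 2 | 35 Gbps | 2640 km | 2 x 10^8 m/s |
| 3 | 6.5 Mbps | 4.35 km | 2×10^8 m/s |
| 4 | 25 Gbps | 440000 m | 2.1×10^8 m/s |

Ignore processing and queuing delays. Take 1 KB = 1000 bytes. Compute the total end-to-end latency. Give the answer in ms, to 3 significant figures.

L = 75200 bits.
Transmission delays (L/R per hop): 5.78462, 0.00214857, 11.5692, 0.003008 ms; sum = 17.359 ms.
Propagation delays (d/s per hop): 0.0153889, 13.2, 0.02175, 2.09524 ms; sum = 15.3324 ms.
End-to-end = 32.7 ms.

32.7 ms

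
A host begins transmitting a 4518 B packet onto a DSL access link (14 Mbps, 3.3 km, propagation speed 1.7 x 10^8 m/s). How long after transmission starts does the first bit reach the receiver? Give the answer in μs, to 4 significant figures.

19.41 μs

First bit experiences only propagation delay: d/s = 3300/170000000 = 19.41 μs.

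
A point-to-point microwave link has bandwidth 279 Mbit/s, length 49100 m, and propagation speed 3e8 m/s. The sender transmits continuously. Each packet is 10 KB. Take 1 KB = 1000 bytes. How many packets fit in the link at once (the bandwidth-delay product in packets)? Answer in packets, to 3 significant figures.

Propagation delay = 49100 / 300000000 = 0.000163667 s.
BDP = R × t_prop = 279000000 × 0.000163667 = 45663 bits.
In packets of 80000 bits: 0.571 packets.

0.571 packets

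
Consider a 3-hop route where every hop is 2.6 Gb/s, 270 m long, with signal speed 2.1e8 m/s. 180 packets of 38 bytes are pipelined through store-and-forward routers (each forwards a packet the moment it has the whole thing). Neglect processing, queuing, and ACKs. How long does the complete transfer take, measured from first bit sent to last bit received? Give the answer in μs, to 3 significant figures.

Per-hop transmission t_tx = L/R = 304/2600000000 = 0.116923 μs.
Per-hop propagation t_prop = 270/210000000 = 1.28571 μs.
Pipeline fill: first packet needs 3·t_tx to clear all hops; remaining 179 packets each add one t_tx.
Total = (3+180-1)·t_tx + 3·t_prop = 182·0.116923 + 3·1.28571 = 25.1 μs.

25.1 μs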